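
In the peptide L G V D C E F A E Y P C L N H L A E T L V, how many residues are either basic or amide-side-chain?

2

Basic: H, K, R. Amide-side-chain: N, Q.
Basic residues here: H15 (1).
Amide-side-chain residues here: N14 (1).
The two groups share no amino acid, so total = 1 + 1 = 2.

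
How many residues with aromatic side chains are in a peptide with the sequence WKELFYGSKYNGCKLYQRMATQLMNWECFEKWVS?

8

The aromatic amino acids are Phe (F, benzyl), Trp (W, indole), and Tyr (Y, phenol).
Matching residues: W1, F5, Y6, Y10, Y16, W26, F29, W32.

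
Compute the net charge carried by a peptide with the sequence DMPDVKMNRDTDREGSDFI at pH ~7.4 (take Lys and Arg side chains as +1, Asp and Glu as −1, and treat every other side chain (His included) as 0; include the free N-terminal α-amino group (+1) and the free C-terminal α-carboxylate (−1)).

-3

Positive (K, R): K6, R9, R13 → +3.
Negative (D, E): D1, D4, D10, D12, E14, D17 → −6.
The N-terminus (+1) and C-terminus (−1) cancel.
Net charge = (+3) + (−6) = −3.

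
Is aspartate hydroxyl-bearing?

S, T, and Y are the three residues with a side-chain hydroxyl.
Aspartate is not in this group.

No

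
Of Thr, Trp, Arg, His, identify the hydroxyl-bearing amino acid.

S, T, and Y are the three residues with a side-chain hydroxyl.
Of the listed options, only Thr belongs to this group.

Thr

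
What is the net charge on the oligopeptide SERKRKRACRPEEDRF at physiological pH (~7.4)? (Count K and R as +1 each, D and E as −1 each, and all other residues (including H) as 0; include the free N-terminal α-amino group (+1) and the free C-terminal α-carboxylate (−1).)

+3

Positive (K, R): R3, K4, R5, K6, R7, R10, R15 → +7.
Negative (D, E): E2, E12, E13, D14 → −4.
The N-terminus (+1) and C-terminus (−1) cancel.
Net charge = (+7) + (−4) = +3.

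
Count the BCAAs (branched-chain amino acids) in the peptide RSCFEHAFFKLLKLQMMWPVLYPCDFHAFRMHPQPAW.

5

V, L, and I make up the branched-chain aliphatic group.
Matching residues: L11, L12, L14, V20, L21.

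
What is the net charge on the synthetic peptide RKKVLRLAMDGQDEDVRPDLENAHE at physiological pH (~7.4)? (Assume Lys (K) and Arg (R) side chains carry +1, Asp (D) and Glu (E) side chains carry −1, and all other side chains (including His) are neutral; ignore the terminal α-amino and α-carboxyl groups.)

Positive (K, R): R1, K2, K3, R6, R17 → +5.
Negative (D, E): D10, D13, E14, D15, D19, E21, E25 → −7.
Net charge = (+5) + (−7) = −2.

-2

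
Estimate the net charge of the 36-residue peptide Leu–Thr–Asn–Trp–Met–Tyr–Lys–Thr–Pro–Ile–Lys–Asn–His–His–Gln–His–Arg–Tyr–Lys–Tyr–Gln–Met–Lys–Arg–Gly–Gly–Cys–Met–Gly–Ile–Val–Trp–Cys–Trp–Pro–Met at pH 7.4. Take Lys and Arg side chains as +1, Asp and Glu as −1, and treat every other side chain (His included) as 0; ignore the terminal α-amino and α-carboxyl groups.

Positive (K, R): Lys7, Lys11, Arg17, Lys19, Lys23, Arg24 → +6.
Negative (D, E): none → −0.
Net charge = (+6) + (−0) = +6.

+6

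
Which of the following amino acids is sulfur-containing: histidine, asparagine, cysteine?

The sulfur-bearing residues are cysteine (–SH) and methionine (–S–CH₃).
Of the listed options, only cysteine belongs to this group.

cysteine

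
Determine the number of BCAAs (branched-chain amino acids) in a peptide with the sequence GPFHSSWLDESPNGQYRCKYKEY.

1

The BCAAs are Val, Leu, and Ile — aliphatic side chains with a branch point.
Matching residues: L8.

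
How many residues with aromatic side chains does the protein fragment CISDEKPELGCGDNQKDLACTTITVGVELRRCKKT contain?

0

Phenylalanine (F), tryptophan (W), and tyrosine (Y) have aromatic ring side chains.
None of the 35 residues belong to this group.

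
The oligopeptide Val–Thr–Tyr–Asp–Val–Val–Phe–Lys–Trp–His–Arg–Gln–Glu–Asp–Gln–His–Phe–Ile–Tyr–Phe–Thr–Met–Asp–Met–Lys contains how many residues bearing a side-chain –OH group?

Serine (S), threonine (T), and tyrosine (Y) each carry a hydroxyl group on the side chain.
Matching residues: Thr2, Tyr3, Tyr19, Thr21.

4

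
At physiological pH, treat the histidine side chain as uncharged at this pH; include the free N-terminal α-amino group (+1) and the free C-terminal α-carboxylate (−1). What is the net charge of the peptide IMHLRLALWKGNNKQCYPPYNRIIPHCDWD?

The side chains ionized at physiological pH are Lys/Arg (+1) and Asp/Glu (−1); with His treated as neutral, nothing else contributes.
Positive (K, R): R5, K10, K14, R22 → +4.
Negative (D, E): D28, D30 → −2.
The N-terminus (+1) and C-terminus (−1) cancel.
Net charge = (+4) + (−2) = +2.

+2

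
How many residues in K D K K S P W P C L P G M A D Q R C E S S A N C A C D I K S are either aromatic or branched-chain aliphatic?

3

Aromatic: F, W, Y. Branched-chain aliphatic: I, L, V.
Aromatic residues here: W7 (1).
Branched-chain aliphatic residues here: L10, I28 (2).
The two groups share no amino acid, so total = 1 + 2 = 3.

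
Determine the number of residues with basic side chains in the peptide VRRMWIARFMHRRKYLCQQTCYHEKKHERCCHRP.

The basic amino acids are Lys (K), Arg (R), and His (H).
Matching residues: R2, R3, R8, H11, R12, R13, K14, H23, K25, K26, H27, R29, H32, R33.

14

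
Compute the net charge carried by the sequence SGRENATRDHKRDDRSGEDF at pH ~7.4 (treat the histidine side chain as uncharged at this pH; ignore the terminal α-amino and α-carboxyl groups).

At pH ~7.4 the Lys and Arg side chains are protonated (+1), the Asp and Glu side chains are deprotonated (−1), and with His taken as neutral all other side chains carry no charge.
Positive (K, R): R3, R8, K11, R12, R15 → +5.
Negative (D, E): E4, D9, D13, D14, E18, D19 → −6.
Net charge = (+5) + (−6) = −1.

-1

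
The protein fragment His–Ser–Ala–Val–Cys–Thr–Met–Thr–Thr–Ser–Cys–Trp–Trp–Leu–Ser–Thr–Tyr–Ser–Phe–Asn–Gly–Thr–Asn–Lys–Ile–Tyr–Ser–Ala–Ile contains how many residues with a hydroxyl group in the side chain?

12

S, T, and Y are the three residues with a side-chain hydroxyl.
Matching residues: Ser2, Thr6, Thr8, Thr9, Ser10, Ser15, Thr16, Tyr17, Ser18, Thr22, Tyr26, Ser27.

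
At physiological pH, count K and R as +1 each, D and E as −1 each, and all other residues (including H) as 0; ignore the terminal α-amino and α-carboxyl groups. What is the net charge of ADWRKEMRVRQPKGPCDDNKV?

+2

Positive (K, R): R4, K5, R8, R10, K13, K20 → +6.
Negative (D, E): D2, E6, D17, D18 → −4.
Net charge = (+6) + (−4) = +2.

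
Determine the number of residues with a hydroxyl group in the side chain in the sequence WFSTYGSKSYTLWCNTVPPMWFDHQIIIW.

8

The –OH-bearing residues are Ser, Thr (aliphatic alcohols), and Tyr (phenol).
Matching residues: S3, T4, Y5, S7, S9, Y10, T11, T16.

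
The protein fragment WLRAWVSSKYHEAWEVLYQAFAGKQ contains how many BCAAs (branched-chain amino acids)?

Valine (V), leucine (L), and isoleucine (I) are the branched-chain amino acids.
Matching residues: L2, V6, V16, L17.

4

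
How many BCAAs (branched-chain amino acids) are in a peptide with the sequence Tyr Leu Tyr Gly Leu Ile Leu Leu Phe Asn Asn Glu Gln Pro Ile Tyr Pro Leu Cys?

7

The BCAAs are Val, Leu, and Ile — aliphatic side chains with a branch point.
Matching residues: Leu2, Leu5, Ile6, Leu7, Leu8, Ile15, Leu18.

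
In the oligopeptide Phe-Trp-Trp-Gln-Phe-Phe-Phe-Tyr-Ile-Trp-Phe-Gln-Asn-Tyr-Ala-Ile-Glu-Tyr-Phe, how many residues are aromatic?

The aromatic amino acids are Phe (F, benzyl), Trp (W, indole), and Tyr (Y, phenol).
Matching residues: Phe1, Trp2, Trp3, Phe5, Phe6, Phe7, Tyr8, Trp10, Phe11, Tyr14, Tyr18, Phe19.

12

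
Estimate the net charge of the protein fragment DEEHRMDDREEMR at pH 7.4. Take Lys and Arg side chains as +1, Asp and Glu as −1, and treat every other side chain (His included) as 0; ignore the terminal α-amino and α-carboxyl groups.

-4

Positive (K, R): R5, R9, R13 → +3.
Negative (D, E): D1, E2, E3, D7, D8, E10, E11 → −7.
Net charge = (+3) + (−7) = −4.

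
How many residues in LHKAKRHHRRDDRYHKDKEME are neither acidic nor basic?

4

Acidic: D, E. Basic: K, R, H. All other residues are neither.
Matching residues: L1, A4, Y14, M20.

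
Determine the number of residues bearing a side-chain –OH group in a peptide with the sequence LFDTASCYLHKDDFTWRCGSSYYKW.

8

S, T, and Y are the three residues with a side-chain hydroxyl.
Matching residues: T4, S6, Y8, T15, S20, S21, Y22, Y23.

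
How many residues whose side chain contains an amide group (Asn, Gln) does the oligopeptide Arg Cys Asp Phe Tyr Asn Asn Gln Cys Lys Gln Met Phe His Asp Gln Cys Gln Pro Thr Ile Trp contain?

6

Matching residues: Asn6, Asn7, Gln8, Gln11, Gln16, Gln18.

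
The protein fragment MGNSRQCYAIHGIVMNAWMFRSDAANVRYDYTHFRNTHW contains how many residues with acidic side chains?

Only D (aspartate) and E (glutamate) carry a side-chain carboxylic acid.
Matching residues: D23, D30.

2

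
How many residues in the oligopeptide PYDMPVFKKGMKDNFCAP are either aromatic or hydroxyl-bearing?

Aromatic: F, W, Y. Hydroxyl-bearing: S, T, Y.
Aromatic residues here: Y2, F7, F15 (3).
Hydroxyl-bearing residues here: Y2 (1).
Y is in both groups, so the 1 Y residue must not be double-counted.
Total = 3 + 1 − 1 = 3.

3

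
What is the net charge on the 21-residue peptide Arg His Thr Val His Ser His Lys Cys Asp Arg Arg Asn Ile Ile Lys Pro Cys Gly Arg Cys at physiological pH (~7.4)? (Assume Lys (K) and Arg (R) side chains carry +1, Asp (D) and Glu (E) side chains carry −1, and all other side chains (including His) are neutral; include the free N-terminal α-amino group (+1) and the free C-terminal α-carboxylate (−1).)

+5

Positive (K, R): Arg1, Lys8, Arg11, Arg12, Lys16, Arg20 → +6.
Negative (D, E): Asp10 → −1.
The N-terminus (+1) and C-terminus (−1) cancel.
Net charge = (+6) + (−1) = +5.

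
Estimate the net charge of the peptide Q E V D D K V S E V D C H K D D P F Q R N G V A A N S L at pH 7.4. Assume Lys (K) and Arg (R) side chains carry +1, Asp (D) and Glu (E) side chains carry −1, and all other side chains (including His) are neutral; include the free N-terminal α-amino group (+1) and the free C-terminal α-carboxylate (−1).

-4

Positive (K, R): K6, K14, R20 → +3.
Negative (D, E): E2, D4, D5, E9, D11, D15, D16 → −7.
The N-terminus (+1) and C-terminus (−1) cancel.
Net charge = (+3) + (−7) = −4.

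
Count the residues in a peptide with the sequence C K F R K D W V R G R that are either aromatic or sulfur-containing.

Aromatic: F, W, Y. Sulfur-containing: C, M.
Aromatic residues here: F3, W7 (2).
Sulfur-containing residues here: C1 (1).
The two groups share no amino acid, so total = 2 + 1 = 3.

3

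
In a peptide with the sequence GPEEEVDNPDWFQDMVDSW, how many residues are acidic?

7

The acidic residues are Asp (D) and Glu (E), whose side chains end in a carboxylate group.
Matching residues: E3, E4, E5, D7, D10, D14, D17.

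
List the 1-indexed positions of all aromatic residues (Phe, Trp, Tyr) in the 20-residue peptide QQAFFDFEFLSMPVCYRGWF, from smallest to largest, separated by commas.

4, 5, 7, 9, 16, 19, 20

Matching residues: F4, F5, F7, F9, Y16, W19, F20.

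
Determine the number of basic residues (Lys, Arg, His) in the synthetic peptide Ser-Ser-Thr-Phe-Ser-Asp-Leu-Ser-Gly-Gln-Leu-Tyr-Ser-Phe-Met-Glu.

0

None of the 16 residues belong to this group.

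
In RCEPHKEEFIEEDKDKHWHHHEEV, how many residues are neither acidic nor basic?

6

Acidic: D, E. Basic: K, R, H. All other residues are neither.
Matching residues: C2, P4, F9, I10, W18, V24.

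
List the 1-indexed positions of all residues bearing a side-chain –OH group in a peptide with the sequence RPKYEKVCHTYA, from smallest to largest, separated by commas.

4, 10, 11

The –OH-bearing residues are Ser, Thr (aliphatic alcohols), and Tyr (phenol).
Matching residues: Y4, T10, Y11.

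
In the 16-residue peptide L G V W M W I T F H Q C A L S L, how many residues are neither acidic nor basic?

15

Acidic: D, E. Basic: K, R, H. All other residues are neither.
Matching residues: L1, G2, V3, W4, M5, W6, I7, T8, F9, Q11, C12, A13, L14, S15, L16.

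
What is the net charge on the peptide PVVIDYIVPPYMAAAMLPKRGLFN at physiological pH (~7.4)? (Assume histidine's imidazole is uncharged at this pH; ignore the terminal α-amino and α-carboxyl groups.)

+1

Near pH 7.4, K and R contribute +1 each, D and E contribute −1 each, and every other side chain (His included, as stated) is uncharged.
Positive (K, R): K19, R20 → +2.
Negative (D, E): D5 → −1.
Net charge = (+2) + (−1) = +1.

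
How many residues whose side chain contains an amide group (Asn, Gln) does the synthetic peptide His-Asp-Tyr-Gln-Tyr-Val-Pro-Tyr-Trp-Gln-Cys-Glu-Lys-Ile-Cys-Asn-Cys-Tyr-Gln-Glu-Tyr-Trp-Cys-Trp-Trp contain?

4

Matching residues: Gln4, Gln10, Asn16, Gln19.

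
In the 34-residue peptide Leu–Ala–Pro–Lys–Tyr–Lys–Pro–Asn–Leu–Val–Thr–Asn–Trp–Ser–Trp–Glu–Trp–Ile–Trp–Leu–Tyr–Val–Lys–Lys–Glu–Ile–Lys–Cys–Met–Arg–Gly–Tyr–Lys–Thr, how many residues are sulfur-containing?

2

The sulfur-bearing residues are cysteine (–SH) and methionine (–S–CH₃).
Matching residues: Cys28, Met29.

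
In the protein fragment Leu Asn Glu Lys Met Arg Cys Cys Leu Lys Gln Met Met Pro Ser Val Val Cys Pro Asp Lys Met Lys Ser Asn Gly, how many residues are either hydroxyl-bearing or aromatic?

2

Hydroxyl-bearing: S, T, Y. Aromatic: F, W, Y.
Hydroxyl-bearing residues here: Ser15, Ser24 (2).
Aromatic residues here: none (0).
(Y belongs to both groups, but none appear in this sequence.) Total = 2 + 0 = 2.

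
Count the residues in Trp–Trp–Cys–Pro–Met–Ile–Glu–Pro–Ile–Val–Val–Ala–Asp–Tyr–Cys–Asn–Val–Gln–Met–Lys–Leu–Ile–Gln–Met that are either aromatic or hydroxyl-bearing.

3

Aromatic: F, W, Y. Hydroxyl-bearing: S, T, Y.
Aromatic residues here: Trp1, Trp2, Tyr14 (3).
Hydroxyl-bearing residues here: Tyr14 (1).
Y is in both groups, so the 1 Y residue must not be double-counted.
Total = 3 + 1 − 1 = 3.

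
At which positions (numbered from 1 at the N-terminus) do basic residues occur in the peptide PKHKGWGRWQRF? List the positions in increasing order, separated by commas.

The basic amino acids are Lys (K), Arg (R), and His (H).
Matching residues: K2, H3, K4, R8, R11.

2, 3, 4, 8, 11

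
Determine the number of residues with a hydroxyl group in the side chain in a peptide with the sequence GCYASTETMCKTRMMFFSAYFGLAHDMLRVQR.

7

The –OH-bearing residues are Ser, Thr (aliphatic alcohols), and Tyr (phenol).
Matching residues: Y3, S5, T6, T8, T12, S18, Y20.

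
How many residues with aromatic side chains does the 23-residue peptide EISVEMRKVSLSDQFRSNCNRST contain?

1

Phenylalanine (F), tryptophan (W), and tyrosine (Y) have aromatic ring side chains.
Matching residues: F15.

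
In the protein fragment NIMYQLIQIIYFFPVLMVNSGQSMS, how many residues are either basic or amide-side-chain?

5

Basic: H, K, R. Amide-side-chain: N, Q.
Basic residues here: none (0).
Amide-side-chain residues here: N1, Q5, Q8, N19, Q22 (5).
The two groups share no amino acid, so total = 0 + 5 = 5.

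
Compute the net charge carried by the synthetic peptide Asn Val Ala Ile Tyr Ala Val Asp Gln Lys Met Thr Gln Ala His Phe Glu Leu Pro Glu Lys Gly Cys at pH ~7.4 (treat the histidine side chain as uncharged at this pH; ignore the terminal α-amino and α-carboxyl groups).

-1

Near pH 7.4, K and R contribute +1 each, D and E contribute −1 each, and every other side chain (His included, as stated) is uncharged.
Positive (K, R): Lys10, Lys21 → +2.
Negative (D, E): Asp8, Glu17, Glu20 → −3.
Net charge = (+2) + (−3) = −1.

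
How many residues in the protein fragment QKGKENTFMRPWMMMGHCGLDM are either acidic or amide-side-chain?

Acidic: D, E. Amide-side-chain: N, Q.
Acidic residues here: E5, D21 (2).
Amide-side-chain residues here: Q1, N6 (2).
The two groups share no amino acid, so total = 2 + 2 = 4.

4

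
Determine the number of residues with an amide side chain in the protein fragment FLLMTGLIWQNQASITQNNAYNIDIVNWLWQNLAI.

Only N (asparagine) and Q (glutamine) carry a side-chain carboxamide.
Matching residues: Q10, N11, Q12, Q17, N18, N19, N22, N27, Q31, N32.

10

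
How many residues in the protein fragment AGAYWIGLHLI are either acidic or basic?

1

Acidic: D, E. Basic: H, K, R.
Acidic residues here: none (0).
Basic residues here: H9 (1).
The two groups share no amino acid, so total = 0 + 1 = 1.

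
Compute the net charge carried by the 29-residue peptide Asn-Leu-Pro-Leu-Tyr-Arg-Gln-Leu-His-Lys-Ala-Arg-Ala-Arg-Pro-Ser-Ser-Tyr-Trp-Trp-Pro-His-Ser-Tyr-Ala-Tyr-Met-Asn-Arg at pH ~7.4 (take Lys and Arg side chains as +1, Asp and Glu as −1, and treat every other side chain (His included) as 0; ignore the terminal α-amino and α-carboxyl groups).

+5

Positive (K, R): Arg6, Lys10, Arg12, Arg14, Arg29 → +5.
Negative (D, E): none → −0.
Net charge = (+5) + (−0) = +5.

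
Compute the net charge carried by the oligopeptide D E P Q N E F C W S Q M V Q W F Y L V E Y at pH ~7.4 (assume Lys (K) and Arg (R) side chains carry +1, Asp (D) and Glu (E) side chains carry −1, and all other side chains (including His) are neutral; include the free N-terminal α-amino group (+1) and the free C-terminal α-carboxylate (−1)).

Positive (K, R): none → +0.
Negative (D, E): D1, E2, E6, E20 → −4.
The N-terminus (+1) and C-terminus (−1) cancel.
Net charge = (+0) + (−4) = −4.

-4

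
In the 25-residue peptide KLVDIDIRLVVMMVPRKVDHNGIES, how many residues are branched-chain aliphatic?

V, L, and I make up the branched-chain aliphatic group.
Matching residues: L2, V3, I5, I7, L9, V10, V11, V14, V18, I23.

10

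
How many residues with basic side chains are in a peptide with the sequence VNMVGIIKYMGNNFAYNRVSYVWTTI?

Lysine (K), arginine (R), and histidine (H) have basic, nitrogen-containing side chains.
Matching residues: K8, R18.

2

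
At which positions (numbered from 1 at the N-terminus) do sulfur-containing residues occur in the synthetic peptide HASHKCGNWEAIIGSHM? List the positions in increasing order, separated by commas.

6, 17

Only Cys (C) and Met (M) have a sulfur atom in the side chain.
Matching residues: C6, M17.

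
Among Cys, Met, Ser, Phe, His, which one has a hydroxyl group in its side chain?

Ser

The –OH-bearing residues are Ser, Thr (aliphatic alcohols), and Tyr (phenol).
Of the listed options, only Ser belongs to this group.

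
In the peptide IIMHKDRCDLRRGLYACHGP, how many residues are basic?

Lysine (K), arginine (R), and histidine (H) have basic, nitrogen-containing side chains.
Matching residues: H4, K5, R7, R11, R12, H18.

6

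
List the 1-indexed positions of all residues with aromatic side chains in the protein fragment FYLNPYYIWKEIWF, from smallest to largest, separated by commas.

F, W, and Y each carry an aromatic ring on the side chain.
Matching residues: F1, Y2, Y6, Y7, W9, W13, F14.

1, 2, 6, 7, 9, 13, 14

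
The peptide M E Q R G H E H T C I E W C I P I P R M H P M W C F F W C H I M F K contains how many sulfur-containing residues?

Only Cys (C) and Met (M) have a sulfur atom in the side chain.
Matching residues: M1, C10, C14, M20, M23, C25, C29, M32.

8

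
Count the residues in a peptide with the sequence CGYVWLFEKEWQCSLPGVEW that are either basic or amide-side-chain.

2

Basic: H, K, R. Amide-side-chain: N, Q.
Basic residues here: K9 (1).
Amide-side-chain residues here: Q12 (1).
The two groups share no amino acid, so total = 1 + 1 = 2.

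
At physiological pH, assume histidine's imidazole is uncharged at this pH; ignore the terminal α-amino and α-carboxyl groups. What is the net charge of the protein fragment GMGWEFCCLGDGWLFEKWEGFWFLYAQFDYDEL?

At pH ~7.4 the Lys and Arg side chains are protonated (+1), the Asp and Glu side chains are deprotonated (−1), and with His taken as neutral all other side chains carry no charge.
Positive (K, R): K17 → +1.
Negative (D, E): E5, D11, E16, E19, D29, D31, E32 → −7.
Net charge = (+1) + (−7) = −6.

-6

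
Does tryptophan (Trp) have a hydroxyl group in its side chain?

S, T, and Y are the three residues with a side-chain hydroxyl.
Tryptophan is not in this group.

No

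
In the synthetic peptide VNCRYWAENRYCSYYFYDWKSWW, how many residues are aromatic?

10

The aromatic amino acids are Phe (F, benzyl), Trp (W, indole), and Tyr (Y, phenol).
Matching residues: Y5, W6, Y11, Y14, Y15, F16, Y17, W19, W22, W23.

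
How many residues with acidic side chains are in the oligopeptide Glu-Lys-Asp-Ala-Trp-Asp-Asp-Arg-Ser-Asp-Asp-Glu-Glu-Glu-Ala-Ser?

9

The acidic residues are Asp (D) and Glu (E), whose side chains end in a carboxylate group.
Matching residues: Glu1, Asp3, Asp6, Asp7, Asp10, Asp11, Glu12, Glu13, Glu14.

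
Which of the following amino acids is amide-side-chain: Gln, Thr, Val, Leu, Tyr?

Gln

Only N (asparagine) and Q (glutamine) carry a side-chain carboxamide.
Of the listed options, only Gln belongs to this group.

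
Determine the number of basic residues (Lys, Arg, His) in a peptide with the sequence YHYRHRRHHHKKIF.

10

Matching residues: H2, R4, H5, R6, R7, H8, H9, H10, K11, K12.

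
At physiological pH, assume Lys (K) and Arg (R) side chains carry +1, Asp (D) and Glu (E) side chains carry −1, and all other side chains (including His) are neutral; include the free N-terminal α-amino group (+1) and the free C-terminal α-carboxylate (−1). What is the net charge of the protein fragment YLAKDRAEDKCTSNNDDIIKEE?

-3

Positive (K, R): K4, R6, K10, K20 → +4.
Negative (D, E): D5, E8, D9, D16, D17, E21, E22 → −7.
The N-terminus (+1) and C-terminus (−1) cancel.
Net charge = (+4) + (−7) = −3.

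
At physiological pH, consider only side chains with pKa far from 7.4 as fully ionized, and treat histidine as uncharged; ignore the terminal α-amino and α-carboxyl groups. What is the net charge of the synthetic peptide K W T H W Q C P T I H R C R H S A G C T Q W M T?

Near pH 7.4, K and R contribute +1 each, D and E contribute −1 each, and every other side chain (His included, as stated) is uncharged.
Positive (K, R): K1, R12, R14 → +3.
Negative (D, E): none → −0.
Net charge = (+3) + (−0) = +3.

+3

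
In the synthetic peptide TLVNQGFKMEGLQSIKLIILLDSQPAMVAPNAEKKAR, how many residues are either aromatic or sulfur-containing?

Aromatic: F, W, Y. Sulfur-containing: C, M.
Aromatic residues here: F7 (1).
Sulfur-containing residues here: M9, M27 (2).
The two groups share no amino acid, so total = 1 + 2 = 3.

3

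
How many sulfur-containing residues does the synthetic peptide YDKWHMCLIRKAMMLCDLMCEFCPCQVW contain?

The sulfur-bearing residues are cysteine (–SH) and methionine (–S–CH₃).
Matching residues: M6, C7, M13, M14, C16, M19, C20, C23, C25.

9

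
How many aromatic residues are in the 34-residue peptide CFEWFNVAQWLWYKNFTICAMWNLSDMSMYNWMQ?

10

Phenylalanine (F), tryptophan (W), and tyrosine (Y) have aromatic ring side chains.
Matching residues: F2, W4, F5, W10, W12, Y13, F16, W22, Y30, W32.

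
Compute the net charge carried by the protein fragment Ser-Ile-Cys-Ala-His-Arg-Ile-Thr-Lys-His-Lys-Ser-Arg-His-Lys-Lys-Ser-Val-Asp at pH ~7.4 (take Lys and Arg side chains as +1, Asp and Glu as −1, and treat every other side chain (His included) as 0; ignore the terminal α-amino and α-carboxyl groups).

Positive (K, R): Arg6, Lys9, Lys11, Arg13, Lys15, Lys16 → +6.
Negative (D, E): Asp19 → −1.
Net charge = (+6) + (−1) = +5.

+5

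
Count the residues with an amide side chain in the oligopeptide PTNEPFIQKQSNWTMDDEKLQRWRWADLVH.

Only N (asparagine) and Q (glutamine) carry a side-chain carboxamide.
Matching residues: N3, Q8, Q10, N12, Q21.

5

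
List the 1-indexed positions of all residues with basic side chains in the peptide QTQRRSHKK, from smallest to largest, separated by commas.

4, 5, 7, 8, 9

K, R, and H are the three residues with basic side chains (ε-amine, guanidinium, and imidazole respectively).
Matching residues: R4, R5, H7, K8, K9.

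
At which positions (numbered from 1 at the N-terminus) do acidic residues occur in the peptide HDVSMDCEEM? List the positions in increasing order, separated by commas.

2, 6, 8, 9

Only D (aspartate) and E (glutamate) carry a side-chain carboxylic acid.
Matching residues: D2, D6, E8, E9.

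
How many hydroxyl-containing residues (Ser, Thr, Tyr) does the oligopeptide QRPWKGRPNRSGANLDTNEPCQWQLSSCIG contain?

4

Matching residues: S11, T17, S26, S27.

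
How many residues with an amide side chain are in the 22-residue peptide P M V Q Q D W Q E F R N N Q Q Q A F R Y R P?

8

Only N (asparagine) and Q (glutamine) carry a side-chain carboxamide.
Matching residues: Q4, Q5, Q8, N12, N13, Q14, Q15, Q16.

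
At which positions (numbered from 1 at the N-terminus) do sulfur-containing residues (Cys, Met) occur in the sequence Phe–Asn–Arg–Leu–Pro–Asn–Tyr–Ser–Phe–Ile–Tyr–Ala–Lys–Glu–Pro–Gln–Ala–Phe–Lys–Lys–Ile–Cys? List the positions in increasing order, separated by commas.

Matching residues: Cys22.

22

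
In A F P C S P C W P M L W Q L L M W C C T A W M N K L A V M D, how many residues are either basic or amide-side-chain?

3

Basic: H, K, R. Amide-side-chain: N, Q.
Basic residues here: K25 (1).
Amide-side-chain residues here: Q13, N24 (2).
The two groups share no amino acid, so total = 1 + 2 = 3.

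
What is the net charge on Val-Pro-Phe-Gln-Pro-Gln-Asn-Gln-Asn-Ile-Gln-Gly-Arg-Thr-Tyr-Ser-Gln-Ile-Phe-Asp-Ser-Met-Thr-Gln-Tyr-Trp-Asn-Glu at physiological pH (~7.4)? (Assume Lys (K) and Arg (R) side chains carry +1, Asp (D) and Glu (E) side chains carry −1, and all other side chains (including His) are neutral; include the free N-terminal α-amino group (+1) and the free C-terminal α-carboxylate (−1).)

-1

Positive (K, R): Arg13 → +1.
Negative (D, E): Asp20, Glu28 → −2.
The N-terminus (+1) and C-terminus (−1) cancel.
Net charge = (+1) + (−2) = −1.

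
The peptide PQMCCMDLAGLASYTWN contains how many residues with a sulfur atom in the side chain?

Only Cys (C) and Met (M) have a sulfur atom in the side chain.
Matching residues: M3, C4, C5, M6.

4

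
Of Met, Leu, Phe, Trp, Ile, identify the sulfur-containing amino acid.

Met

Only Cys (C) and Met (M) have a sulfur atom in the side chain.
Of the listed options, only Met belongs to this group.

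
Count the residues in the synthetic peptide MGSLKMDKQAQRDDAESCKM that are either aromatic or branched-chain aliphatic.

Aromatic: F, W, Y. Branched-chain aliphatic: I, L, V.
Aromatic residues here: none (0).
Branched-chain aliphatic residues here: L4 (1).
The two groups share no amino acid, so total = 0 + 1 = 1.

1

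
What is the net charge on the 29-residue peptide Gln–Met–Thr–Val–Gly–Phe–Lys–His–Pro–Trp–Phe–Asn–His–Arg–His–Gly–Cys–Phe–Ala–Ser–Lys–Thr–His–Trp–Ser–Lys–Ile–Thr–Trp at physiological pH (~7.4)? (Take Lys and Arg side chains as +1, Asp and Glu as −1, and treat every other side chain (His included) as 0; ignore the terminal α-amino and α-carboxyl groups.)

+4

Positive (K, R): Lys7, Arg14, Lys21, Lys26 → +4.
Negative (D, E): none → −0.
Net charge = (+4) + (−0) = +4.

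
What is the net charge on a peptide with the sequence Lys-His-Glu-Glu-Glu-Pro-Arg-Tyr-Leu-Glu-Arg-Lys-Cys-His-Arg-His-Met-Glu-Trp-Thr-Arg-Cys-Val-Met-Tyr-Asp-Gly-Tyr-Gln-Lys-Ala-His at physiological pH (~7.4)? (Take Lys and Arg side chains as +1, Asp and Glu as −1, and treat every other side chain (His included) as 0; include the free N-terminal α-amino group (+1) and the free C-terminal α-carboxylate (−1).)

+1

Positive (K, R): Lys1, Arg7, Arg11, Lys12, Arg15, Arg21, Lys30 → +7.
Negative (D, E): Glu3, Glu4, Glu5, Glu10, Glu18, Asp26 → −6.
The N-terminus (+1) and C-terminus (−1) cancel.
Net charge = (+7) + (−6) = +1.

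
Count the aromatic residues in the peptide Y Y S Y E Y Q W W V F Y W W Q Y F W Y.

14

The aromatic amino acids are Phe (F, benzyl), Trp (W, indole), and Tyr (Y, phenol).
Matching residues: Y1, Y2, Y4, Y6, W8, W9, F11, Y12, W13, W14, Y16, F17, W18, Y19.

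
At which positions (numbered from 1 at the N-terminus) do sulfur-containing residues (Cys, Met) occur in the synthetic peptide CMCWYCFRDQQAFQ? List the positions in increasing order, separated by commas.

1, 2, 3, 6

Matching residues: C1, M2, C3, C6.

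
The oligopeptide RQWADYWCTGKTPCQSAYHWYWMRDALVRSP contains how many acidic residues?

The acidic residues are Asp (D) and Glu (E), whose side chains end in a carboxylate group.
Matching residues: D5, D25.

2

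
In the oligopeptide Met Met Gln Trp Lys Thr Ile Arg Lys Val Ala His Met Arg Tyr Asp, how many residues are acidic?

Only D (aspartate) and E (glutamate) carry a side-chain carboxylic acid.
Matching residues: Asp16.

1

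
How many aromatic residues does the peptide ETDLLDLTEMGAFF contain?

2

The aromatic amino acids are Phe (F, benzyl), Trp (W, indole), and Tyr (Y, phenol).
Matching residues: F13, F14.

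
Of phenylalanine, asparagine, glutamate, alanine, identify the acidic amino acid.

Aspartate (D) and glutamate (E) have carboxylic-acid side chains and are the acidic amino acids.
Of the listed options, only glutamate belongs to this group.

glutamate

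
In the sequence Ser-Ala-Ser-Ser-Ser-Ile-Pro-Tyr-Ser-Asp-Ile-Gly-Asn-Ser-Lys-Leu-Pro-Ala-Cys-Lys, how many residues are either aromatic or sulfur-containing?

Aromatic: F, W, Y. Sulfur-containing: C, M.
Aromatic residues here: Tyr8 (1).
Sulfur-containing residues here: Cys19 (1).
The two groups share no amino acid, so total = 1 + 1 = 2.

2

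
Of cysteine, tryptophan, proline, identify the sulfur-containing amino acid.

cysteine

Only Cys (C) and Met (M) have a sulfur atom in the side chain.
Of the listed options, only cysteine belongs to this group.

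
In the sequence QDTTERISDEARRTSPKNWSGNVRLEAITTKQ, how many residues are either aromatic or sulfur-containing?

1

Aromatic: F, W, Y. Sulfur-containing: C, M.
Aromatic residues here: W19 (1).
Sulfur-containing residues here: none (0).
The two groups share no amino acid, so total = 1 + 0 = 1.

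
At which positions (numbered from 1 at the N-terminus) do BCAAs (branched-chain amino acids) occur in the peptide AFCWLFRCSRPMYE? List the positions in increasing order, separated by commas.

5

Valine (V), leucine (L), and isoleucine (I) are the branched-chain amino acids.
Matching residues: L5.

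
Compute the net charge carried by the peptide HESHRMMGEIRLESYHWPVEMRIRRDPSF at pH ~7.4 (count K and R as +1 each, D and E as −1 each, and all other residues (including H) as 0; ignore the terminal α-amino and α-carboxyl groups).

0

Positive (K, R): R5, R11, R22, R24, R25 → +5.
Negative (D, E): E2, E9, E13, E20, D26 → −5.
Net charge = (+5) + (−5) = 0.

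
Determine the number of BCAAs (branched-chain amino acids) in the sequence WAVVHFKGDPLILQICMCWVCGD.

V, L, and I make up the branched-chain aliphatic group.
Matching residues: V3, V4, L11, I12, L13, I15, V20.

7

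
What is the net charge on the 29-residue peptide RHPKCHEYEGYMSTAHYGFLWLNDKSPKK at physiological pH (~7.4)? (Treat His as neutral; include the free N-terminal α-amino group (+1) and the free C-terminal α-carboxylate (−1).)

Near pH 7.4, K and R contribute +1 each, D and E contribute −1 each, and every other side chain (His included, as stated) is uncharged.
Positive (K, R): R1, K4, K25, K28, K29 → +5.
Negative (D, E): E7, E9, D24 → −3.
The N-terminus (+1) and C-terminus (−1) cancel.
Net charge = (+5) + (−3) = +2.

+2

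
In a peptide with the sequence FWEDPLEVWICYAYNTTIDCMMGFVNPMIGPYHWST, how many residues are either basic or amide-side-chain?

3

Basic: H, K, R. Amide-side-chain: N, Q.
Basic residues here: H33 (1).
Amide-side-chain residues here: N15, N26 (2).
The two groups share no amino acid, so total = 1 + 2 = 3.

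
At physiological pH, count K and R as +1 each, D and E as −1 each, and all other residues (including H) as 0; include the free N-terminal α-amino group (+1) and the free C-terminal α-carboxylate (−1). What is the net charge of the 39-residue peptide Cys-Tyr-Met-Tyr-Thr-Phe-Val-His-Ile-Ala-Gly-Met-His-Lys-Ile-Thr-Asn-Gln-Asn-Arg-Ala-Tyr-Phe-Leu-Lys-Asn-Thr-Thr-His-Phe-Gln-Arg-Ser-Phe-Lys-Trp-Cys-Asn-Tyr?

+5

Positive (K, R): Lys14, Arg20, Lys25, Arg32, Lys35 → +5.
Negative (D, E): none → −0.
The N-terminus (+1) and C-terminus (−1) cancel.
Net charge = (+5) + (−0) = +5.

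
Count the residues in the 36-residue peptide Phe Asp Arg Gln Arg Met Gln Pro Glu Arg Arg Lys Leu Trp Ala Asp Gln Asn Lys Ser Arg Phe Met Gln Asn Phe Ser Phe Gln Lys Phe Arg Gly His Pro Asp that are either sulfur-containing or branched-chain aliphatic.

3

Sulfur-containing: C, M. Branched-chain aliphatic: I, L, V.
Sulfur-containing residues here: Met6, Met23 (2).
Branched-chain aliphatic residues here: Leu13 (1).
The two groups share no amino acid, so total = 2 + 1 = 3.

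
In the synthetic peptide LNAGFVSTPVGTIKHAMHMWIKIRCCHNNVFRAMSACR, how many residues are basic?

Lysine (K), arginine (R), and histidine (H) have basic, nitrogen-containing side chains.
Matching residues: K14, H15, H18, K22, R24, H27, R32, R38.

8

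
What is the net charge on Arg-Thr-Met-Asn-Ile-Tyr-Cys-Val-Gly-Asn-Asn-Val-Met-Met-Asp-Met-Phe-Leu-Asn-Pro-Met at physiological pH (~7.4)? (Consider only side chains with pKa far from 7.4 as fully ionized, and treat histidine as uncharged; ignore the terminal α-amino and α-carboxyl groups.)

0

The side chains ionized at physiological pH are Lys/Arg (+1) and Asp/Glu (−1); with His treated as neutral, nothing else contributes.
Positive (K, R): Arg1 → +1.
Negative (D, E): Asp15 → −1.
Net charge = (+1) + (−1) = 0.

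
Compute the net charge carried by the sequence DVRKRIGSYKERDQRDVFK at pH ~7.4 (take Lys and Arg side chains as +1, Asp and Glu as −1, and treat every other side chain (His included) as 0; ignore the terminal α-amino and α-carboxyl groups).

+3

Positive (K, R): R3, K4, R5, K10, R12, R15, K19 → +7.
Negative (D, E): D1, E11, D13, D16 → −4.
Net charge = (+7) + (−4) = +3.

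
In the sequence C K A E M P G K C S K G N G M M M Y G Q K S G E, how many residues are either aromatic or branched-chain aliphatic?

Aromatic: F, W, Y. Branched-chain aliphatic: I, L, V.
Aromatic residues here: Y18 (1).
Branched-chain aliphatic residues here: none (0).
The two groups share no amino acid, so total = 1 + 0 = 1.

1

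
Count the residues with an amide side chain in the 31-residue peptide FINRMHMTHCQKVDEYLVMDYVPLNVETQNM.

5

The amide-side-chain residues are Asn (N) and Gln (Q).
Matching residues: N3, Q11, N25, Q29, N30.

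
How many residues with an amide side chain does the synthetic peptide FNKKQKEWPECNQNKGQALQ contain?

The amide-side-chain residues are Asn (N) and Gln (Q).
Matching residues: N2, Q5, N12, Q13, N14, Q17, Q20.

7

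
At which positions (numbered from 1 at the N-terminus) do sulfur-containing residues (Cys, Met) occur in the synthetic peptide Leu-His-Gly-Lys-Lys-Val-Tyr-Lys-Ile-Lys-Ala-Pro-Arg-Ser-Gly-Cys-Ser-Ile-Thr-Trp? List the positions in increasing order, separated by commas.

Matching residues: Cys16.

16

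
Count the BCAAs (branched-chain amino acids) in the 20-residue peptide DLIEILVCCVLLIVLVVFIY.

Valine (V), leucine (L), and isoleucine (I) are the branched-chain amino acids.
Matching residues: L2, I3, I5, L6, V7, V10, L11, L12, I13, V14, L15, V16, V17, I19.

14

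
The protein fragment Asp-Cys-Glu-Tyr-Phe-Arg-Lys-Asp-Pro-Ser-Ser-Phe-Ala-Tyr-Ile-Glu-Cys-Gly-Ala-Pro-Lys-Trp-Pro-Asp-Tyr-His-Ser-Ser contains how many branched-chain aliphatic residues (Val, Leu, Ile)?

1

Matching residues: Ile15.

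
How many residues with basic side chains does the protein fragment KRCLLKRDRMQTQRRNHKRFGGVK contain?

The basic amino acids are Lys (K), Arg (R), and His (H).
Matching residues: K1, R2, K6, R7, R9, R14, R15, H17, K18, R19, K24.

11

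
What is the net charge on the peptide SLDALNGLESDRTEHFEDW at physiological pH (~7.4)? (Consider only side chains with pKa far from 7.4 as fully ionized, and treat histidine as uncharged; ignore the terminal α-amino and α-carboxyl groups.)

-5

Near pH 7.4, K and R contribute +1 each, D and E contribute −1 each, and every other side chain (His included, as stated) is uncharged.
Positive (K, R): R12 → +1.
Negative (D, E): D3, E9, D11, E14, E17, D18 → −6.
Net charge = (+1) + (−6) = −5.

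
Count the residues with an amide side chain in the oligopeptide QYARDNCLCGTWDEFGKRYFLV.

2

Only N (asparagine) and Q (glutamine) carry a side-chain carboxamide.
Matching residues: Q1, N6.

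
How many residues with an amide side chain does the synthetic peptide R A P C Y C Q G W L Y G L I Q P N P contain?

3

Asparagine (N) and glutamine (Q) have uncharged amide side chains.
Matching residues: Q7, Q15, N17.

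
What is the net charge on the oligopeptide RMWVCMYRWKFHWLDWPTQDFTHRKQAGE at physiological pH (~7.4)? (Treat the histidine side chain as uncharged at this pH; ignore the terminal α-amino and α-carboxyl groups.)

Near pH 7.4, K and R contribute +1 each, D and E contribute −1 each, and every other side chain (His included, as stated) is uncharged.
Positive (K, R): R1, R8, K10, R24, K25 → +5.
Negative (D, E): D15, D20, E29 → −3.
Net charge = (+5) + (−3) = +2.

+2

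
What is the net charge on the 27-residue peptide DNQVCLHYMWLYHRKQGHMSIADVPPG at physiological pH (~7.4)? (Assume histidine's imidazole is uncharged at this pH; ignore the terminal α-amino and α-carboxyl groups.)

0

At pH ~7.4 the Lys and Arg side chains are protonated (+1), the Asp and Glu side chains are deprotonated (−1), and with His taken as neutral all other side chains carry no charge.
Positive (K, R): R14, K15 → +2.
Negative (D, E): D1, D23 → −2.
Net charge = (+2) + (−2) = 0.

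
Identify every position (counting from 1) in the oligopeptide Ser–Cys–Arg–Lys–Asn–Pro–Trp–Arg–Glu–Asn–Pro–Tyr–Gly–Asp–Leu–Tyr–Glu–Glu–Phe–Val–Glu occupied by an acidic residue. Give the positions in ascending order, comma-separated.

Aspartate (D) and glutamate (E) have carboxylic-acid side chains and are the acidic amino acids.
Matching residues: Glu9, Asp14, Glu17, Glu18, Glu21.

9, 14, 17, 18, 21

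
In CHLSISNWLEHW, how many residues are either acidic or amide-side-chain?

2

Acidic: D, E. Amide-side-chain: N, Q.
Acidic residues here: E10 (1).
Amide-side-chain residues here: N7 (1).
The two groups share no amino acid, so total = 1 + 1 = 2.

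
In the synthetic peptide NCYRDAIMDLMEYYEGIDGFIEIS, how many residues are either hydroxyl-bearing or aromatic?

Hydroxyl-bearing: S, T, Y. Aromatic: F, W, Y.
Hydroxyl-bearing residues here: Y3, Y13, Y14, S24 (4).
Aromatic residues here: Y3, Y13, Y14, F20 (4).
Y is in both groups, so the 3 Y residues must not be double-counted.
Total = 4 + 4 − 3 = 5.

5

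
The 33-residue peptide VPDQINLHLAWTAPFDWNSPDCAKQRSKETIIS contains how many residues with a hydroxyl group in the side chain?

5

S, T, and Y are the three residues with a side-chain hydroxyl.
Matching residues: T12, S19, S27, T30, S33.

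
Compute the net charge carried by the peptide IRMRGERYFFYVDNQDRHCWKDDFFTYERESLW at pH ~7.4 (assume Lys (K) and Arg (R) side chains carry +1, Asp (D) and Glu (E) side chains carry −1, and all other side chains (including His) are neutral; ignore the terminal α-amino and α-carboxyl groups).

Positive (K, R): R2, R4, R7, R17, K21, R29 → +6.
Negative (D, E): E6, D13, D16, D22, D23, E28, E30 → −7.
Net charge = (+6) + (−7) = −1.

-1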